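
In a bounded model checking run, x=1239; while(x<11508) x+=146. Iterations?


Step 1: x goes from 1239 toward 11508 by 146; the body runs while x<11508, so iterations = ceil((bound-start)/step)
Step 2: Distance=10269
Step 3: ceil(10269/146)=71

71


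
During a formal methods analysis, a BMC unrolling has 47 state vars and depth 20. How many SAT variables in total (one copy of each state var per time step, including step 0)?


BMC unrolls to depth k, creating one copy of each state var for steps 0..k.
Step count = 20 + 1 = 21 (steps 0 through 20)
Vars per step = 47
Total = 47 * 21 = 987

987


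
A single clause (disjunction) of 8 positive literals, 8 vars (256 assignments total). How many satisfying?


Step 1: Total=2^8=256
Step 2: Unsat when all 8 false: 2^0=1
Step 3: Sat=256-1=255

255


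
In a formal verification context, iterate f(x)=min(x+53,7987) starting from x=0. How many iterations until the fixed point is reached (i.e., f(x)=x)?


Step 1: x=0, cap=7987, increment=53
Step 2: x grows by 53 each step until capped at 7987; fixed point is x=7987
Step 3: iterations = ceil(7987/53) = 151

151


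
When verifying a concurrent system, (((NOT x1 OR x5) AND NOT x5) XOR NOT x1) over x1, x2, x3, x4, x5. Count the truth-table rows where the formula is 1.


Formula: (((NOT x1 OR x5) AND NOT x5) XOR NOT x1) over 5 vars (32 rows)
Evaluate each row (x1, x2, x3, x4, x5 as bits, MSB first):
  row 0 [00000]: (((NOT 0 OR 0) AND NOT 0) XOR NOT 0) -> 0
  row 1 [00001]: (((NOT 0 OR 1) AND NOT 1) XOR NOT 0) -> 1
  row 2 [00010]: (((NOT 0 OR 0) AND NOT 0) XOR NOT 0) -> 0
  row 3 [00011]: (((NOT 0 OR 1) AND NOT 1) XOR NOT 0) -> 1
  row 4 [00100]: (((NOT 0 OR 0) AND NOT 0) XOR NOT 0) -> 0
  row 5 [00101]: (((NOT 0 OR 1) AND NOT 1) XOR NOT 0) -> 1
  row 6 [00110]: (((NOT 0 OR 0) AND NOT 0) XOR NOT 0) -> 0
  row 7 [00111]: (((NOT 0 OR 1) AND NOT 1) XOR NOT 0) -> 1
  row 8 [01000]: (((NOT 0 OR 0) AND NOT 0) XOR NOT 0) -> 0
  row 9 [01001]: (((NOT 0 OR 1) AND NOT 1) XOR NOT 0) -> 1
  row 10 [01010]: (((NOT 0 OR 0) AND NOT 0) XOR NOT 0) -> 0
  row 11 [01011]: (((NOT 0 OR 1) AND NOT 1) XOR NOT 0) -> 1
  row 12 [01100]: (((NOT 0 OR 0) AND NOT 0) XOR NOT 0) -> 0
  row 13 [01101]: (((NOT 0 OR 1) AND NOT 1) XOR NOT 0) -> 1
  row 14 [01110]: (((NOT 0 OR 0) AND NOT 0) XOR NOT 0) -> 0
  row 15 [01111]: (((NOT 0 OR 1) AND NOT 1) XOR NOT 0) -> 1
  row 16 [10000]: (((NOT 1 OR 0) AND NOT 0) XOR NOT 1) -> 0
  row 17 [10001]: (((NOT 1 OR 1) AND NOT 1) XOR NOT 1) -> 0
  row 18 [10010]: (((NOT 1 OR 0) AND NOT 0) XOR NOT 1) -> 0
  row 19 [10011]: (((NOT 1 OR 1) AND NOT 1) XOR NOT 1) -> 0
  row 20 [10100]: (((NOT 1 OR 0) AND NOT 0) XOR NOT 1) -> 0
  row 21 [10101]: (((NOT 1 OR 1) AND NOT 1) XOR NOT 1) -> 0
  row 22 [10110]: (((NOT 1 OR 0) AND NOT 0) XOR NOT 1) -> 0
  row 23 [10111]: (((NOT 1 OR 1) AND NOT 1) XOR NOT 1) -> 0
  row 24 [11000]: (((NOT 1 OR 0) AND NOT 0) XOR NOT 1) -> 0
  row 25 [11001]: (((NOT 1 OR 1) AND NOT 1) XOR NOT 1) -> 0
  row 26 [11010]: (((NOT 1 OR 0) AND NOT 0) XOR NOT 1) -> 0
  row 27 [11011]: (((NOT 1 OR 1) AND NOT 1) XOR NOT 1) -> 0
  row 28 [11100]: (((NOT 1 OR 0) AND NOT 0) XOR NOT 1) -> 0
  row 29 [11101]: (((NOT 1 OR 1) AND NOT 1) XOR NOT 1) -> 0
  row 30 [11110]: (((NOT 1 OR 0) AND NOT 0) XOR NOT 1) -> 0
  row 31 [11111]: (((NOT 1 OR 1) AND NOT 1) XOR NOT 1) -> 0
Full result column, 8 rows per line (x1,x2 fixed per line; x3,x4,x5 runs 000..111 left to right):
  rows 0-7 [x1,x2=00]: 01010101  (ones: 4)
  rows 8-15 [x1,x2=01]: 01010101  (ones: 4)
  rows 16-23 [x1,x2=10]: 00000000  (ones: 0)
  rows 24-31 [x1,x2=11]: 00000000  (ones: 0)
Count of 1-rows = 4+4+0+0 = 8

8


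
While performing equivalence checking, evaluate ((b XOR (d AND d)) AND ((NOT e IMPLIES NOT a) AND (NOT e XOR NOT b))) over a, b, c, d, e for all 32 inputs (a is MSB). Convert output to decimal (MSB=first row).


Formula: ((b XOR (d AND d)) AND ((NOT e IMPLIES NOT a) AND (NOT e XOR NOT b))) over a, b, c, d, e (32 rows)
Evaluate each row (bits = a,b,c,d,e, MSB first):
  row 0 [00000]: ((0 XOR (0 AND 0)) AND ((NOT 0 IMPLIES NOT 0) AND (NOT 0 XOR NOT 0))) -> 0
  row 1 [00001]: ((0 XOR (0 AND 0)) AND ((NOT 1 IMPLIES NOT 0) AND (NOT 1 XOR NOT 0))) -> 0
  row 2 [00010]: ((0 XOR (1 AND 1)) AND ((NOT 0 IMPLIES NOT 0) AND (NOT 0 XOR NOT 0))) -> 0
  row 3 [00011]: ((0 XOR (1 AND 1)) AND ((NOT 1 IMPLIES NOT 0) AND (NOT 1 XOR NOT 0))) -> 1
  row 4 [00100]: ((0 XOR (0 AND 0)) AND ((NOT 0 IMPLIES NOT 0) AND (NOT 0 XOR NOT 0))) -> 0
  row 5 [00101]: ((0 XOR (0 AND 0)) AND ((NOT 1 IMPLIES NOT 0) AND (NOT 1 XOR NOT 0))) -> 0
  row 6 [00110]: ((0 XOR (1 AND 1)) AND ((NOT 0 IMPLIES NOT 0) AND (NOT 0 XOR NOT 0))) -> 0
  row 7 [00111]: ((0 XOR (1 AND 1)) AND ((NOT 1 IMPLIES NOT 0) AND (NOT 1 XOR NOT 0))) -> 1
  row 8 [01000]: ((1 XOR (0 AND 0)) AND ((NOT 0 IMPLIES NOT 0) AND (NOT 0 XOR NOT 1))) -> 1
  row 9 [01001]: ((1 XOR (0 AND 0)) AND ((NOT 1 IMPLIES NOT 0) AND (NOT 1 XOR NOT 1))) -> 0
  row 10 [01010]: ((1 XOR (1 AND 1)) AND ((NOT 0 IMPLIES NOT 0) AND (NOT 0 XOR NOT 1))) -> 0
  row 11 [01011]: ((1 XOR (1 AND 1)) AND ((NOT 1 IMPLIES NOT 0) AND (NOT 1 XOR NOT 1))) -> 0
  row 12 [01100]: ((1 XOR (0 AND 0)) AND ((NOT 0 IMPLIES NOT 0) AND (NOT 0 XOR NOT 1))) -> 1
  row 13 [01101]: ((1 XOR (0 AND 0)) AND ((NOT 1 IMPLIES NOT 0) AND (NOT 1 XOR NOT 1))) -> 0
  row 14 [01110]: ((1 XOR (1 AND 1)) AND ((NOT 0 IMPLIES NOT 0) AND (NOT 0 XOR NOT 1))) -> 0
  row 15 [01111]: ((1 XOR (1 AND 1)) AND ((NOT 1 IMPLIES NOT 0) AND (NOT 1 XOR NOT 1))) -> 0
  row 16 [10000]: ((0 XOR (0 AND 0)) AND ((NOT 0 IMPLIES NOT 1) AND (NOT 0 XOR NOT 0))) -> 0
  row 17 [10001]: ((0 XOR (0 AND 0)) AND ((NOT 1 IMPLIES NOT 1) AND (NOT 1 XOR NOT 0))) -> 0
  row 18 [10010]: ((0 XOR (1 AND 1)) AND ((NOT 0 IMPLIES NOT 1) AND (NOT 0 XOR NOT 0))) -> 0
  row 19 [10011]: ((0 XOR (1 AND 1)) AND ((NOT 1 IMPLIES NOT 1) AND (NOT 1 XOR NOT 0))) -> 1
  row 20 [10100]: ((0 XOR (0 AND 0)) AND ((NOT 0 IMPLIES NOT 1) AND (NOT 0 XOR NOT 0))) -> 0
  row 21 [10101]: ((0 XOR (0 AND 0)) AND ((NOT 1 IMPLIES NOT 1) AND (NOT 1 XOR NOT 0))) -> 0
  row 22 [10110]: ((0 XOR (1 AND 1)) AND ((NOT 0 IMPLIES NOT 1) AND (NOT 0 XOR NOT 0))) -> 0
  row 23 [10111]: ((0 XOR (1 AND 1)) AND ((NOT 1 IMPLIES NOT 1) AND (NOT 1 XOR NOT 0))) -> 1
  row 24 [11000]: ((1 XOR (0 AND 0)) AND ((NOT 0 IMPLIES NOT 1) AND (NOT 0 XOR NOT 1))) -> 0
  row 25 [11001]: ((1 XOR (0 AND 0)) AND ((NOT 1 IMPLIES NOT 1) AND (NOT 1 XOR NOT 1))) -> 0
  row 26 [11010]: ((1 XOR (1 AND 1)) AND ((NOT 0 IMPLIES NOT 1) AND (NOT 0 XOR NOT 1))) -> 0
  row 27 [11011]: ((1 XOR (1 AND 1)) AND ((NOT 1 IMPLIES NOT 1) AND (NOT 1 XOR NOT 1))) -> 0
  row 28 [11100]: ((1 XOR (0 AND 0)) AND ((NOT 0 IMPLIES NOT 1) AND (NOT 0 XOR NOT 1))) -> 0
  row 29 [11101]: ((1 XOR (0 AND 0)) AND ((NOT 1 IMPLIES NOT 1) AND (NOT 1 XOR NOT 1))) -> 0
  row 30 [11110]: ((1 XOR (1 AND 1)) AND ((NOT 0 IMPLIES NOT 1) AND (NOT 0 XOR NOT 1))) -> 0
  row 31 [11111]: ((1 XOR (1 AND 1)) AND ((NOT 1 IMPLIES NOT 1) AND (NOT 1 XOR NOT 1))) -> 0
Full result column, 4 rows per line (a,b,c fixed per line; d,e runs 00..11 left to right):
  rows 0-3 [a,b,c=000]: 0001  = hex 1
  rows 4-7 [a,b,c=001]: 0001  = hex 1
  rows 8-11 [a,b,c=010]: 1000  = hex 8
  rows 12-15 [a,b,c=011]: 1000  = hex 8
  rows 16-19 [a,b,c=100]: 0001  = hex 1
  rows 20-23 [a,b,c=101]: 0001  = hex 1
  rows 24-27 [a,b,c=110]: 0000  = hex 0
  rows 28-31 [a,b,c=111]: 0000  = hex 0
Output column (row 0 .. row 31) = 00010001100010000001000100000000
Output column grouped in 4s = 0001 0001 1000 1000 0001 0001 0000 0000 = 0x11881100
Convert to decimal digit by digit (value = value*16 + digit):
  1 -> 1
  1*16 + 1 = 17
  17*16 + 8 = 280
  280*16 + 8 = 4488
  4488*16 + 1 = 71809
  71809*16 + 1 = 1148945
  1148945*16 + 0 = 18383120
  18383120*16 + 0 = 294129920
Decimal = 294129920

294129920


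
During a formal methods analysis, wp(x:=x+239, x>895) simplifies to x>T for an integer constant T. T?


Formula: wp(x:=E, P) = P[E/x] (substitute E for x in postcondition)
Step 1: Postcondition: x>895
Step 2: Substitute x+239 for x: x+239>895
Step 3: Solve for x: x > 895-239 = 656

656


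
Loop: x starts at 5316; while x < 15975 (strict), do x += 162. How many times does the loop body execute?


Step 1: x goes from 5316 toward 15975 by 162; the body runs while x<15975, so iterations = ceil((bound-start)/step)
Step 2: Distance=10659
Step 3: ceil(10659/162)=66

66


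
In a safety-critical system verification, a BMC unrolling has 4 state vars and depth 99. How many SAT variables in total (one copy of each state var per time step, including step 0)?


BMC unrolls to depth k, creating one copy of each state var for steps 0..k.
Step count = 99 + 1 = 100 (steps 0 through 99)
Vars per step = 4
Total = 4 * 100 = 400

400


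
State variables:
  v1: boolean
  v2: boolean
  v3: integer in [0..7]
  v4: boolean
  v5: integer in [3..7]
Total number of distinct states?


State space = product of domain sizes of all variables.
Domain sizes:
  v1 (boolean): 2
  v2 (boolean): 2
  v3 (integer in [0..7]): 8
  v4 (boolean): 2
  v5 (integer in [3..7]): 5
Product = 2 * 2 * 8 * 2 * 5 = 320

320


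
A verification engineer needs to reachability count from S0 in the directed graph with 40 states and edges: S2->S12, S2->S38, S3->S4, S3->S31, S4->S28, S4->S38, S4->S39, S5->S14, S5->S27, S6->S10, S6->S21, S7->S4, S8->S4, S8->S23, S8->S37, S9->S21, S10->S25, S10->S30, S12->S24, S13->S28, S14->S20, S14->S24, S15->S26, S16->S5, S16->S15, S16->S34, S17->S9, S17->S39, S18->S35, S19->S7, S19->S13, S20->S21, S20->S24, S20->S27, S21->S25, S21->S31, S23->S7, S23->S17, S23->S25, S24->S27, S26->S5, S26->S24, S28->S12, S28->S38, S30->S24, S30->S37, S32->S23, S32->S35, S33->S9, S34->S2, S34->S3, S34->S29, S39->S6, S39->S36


BFS from S0:
  layer 0: {S0}
Reachable set: {S0}
Count = 1

1


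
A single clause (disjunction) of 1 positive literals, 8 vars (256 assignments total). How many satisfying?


Step 1: Total=2^8=256
Step 2: Unsat when all 1 false: 2^7=128
Step 3: Sat=256-128=128

128


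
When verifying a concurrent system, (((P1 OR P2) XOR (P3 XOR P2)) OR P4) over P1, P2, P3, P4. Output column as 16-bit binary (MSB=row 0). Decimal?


Formula: (((P1 OR P2) XOR (P3 XOR P2)) OR P4) over P1, P2, P3, P4 (16 rows)
Evaluate each row (bits = P1,P2,P3,P4, MSB first):
  row 0 [0000]: (((0 OR 0) XOR (0 XOR 0)) OR 0) -> 0
  row 1 [0001]: (((0 OR 0) XOR (0 XOR 0)) OR 1) -> 1
  row 2 [0010]: (((0 OR 0) XOR (1 XOR 0)) OR 0) -> 1
  row 3 [0011]: (((0 OR 0) XOR (1 XOR 0)) OR 1) -> 1
  row 4 [0100]: (((0 OR 1) XOR (0 XOR 1)) OR 0) -> 0
  row 5 [0101]: (((0 OR 1) XOR (0 XOR 1)) OR 1) -> 1
  row 6 [0110]: (((0 OR 1) XOR (1 XOR 1)) OR 0) -> 1
  row 7 [0111]: (((0 OR 1) XOR (1 XOR 1)) OR 1) -> 1
  row 8 [1000]: (((1 OR 0) XOR (0 XOR 0)) OR 0) -> 1
  row 9 [1001]: (((1 OR 0) XOR (0 XOR 0)) OR 1) -> 1
  row 10 [1010]: (((1 OR 0) XOR (1 XOR 0)) OR 0) -> 0
  row 11 [1011]: (((1 OR 0) XOR (1 XOR 0)) OR 1) -> 1
  row 12 [1100]: (((1 OR 1) XOR (0 XOR 1)) OR 0) -> 0
  row 13 [1101]: (((1 OR 1) XOR (0 XOR 1)) OR 1) -> 1
  row 14 [1110]: (((1 OR 1) XOR (1 XOR 1)) OR 0) -> 1
  row 15 [1111]: (((1 OR 1) XOR (1 XOR 1)) OR 1) -> 1
Full result column, 4 rows per line (P1,P2 fixed per line; P3,P4 runs 00..11 left to right):
  rows 0-3 [P1,P2=00]: 0111  = hex 7
  rows 4-7 [P1,P2=01]: 0111  = hex 7
  rows 8-11 [P1,P2=10]: 1101  = hex D
  rows 12-15 [P1,P2=11]: 0111  = hex 7
Output column (row 0 .. row 15) = 0111011111010111
Output column grouped in 4s = 0111 0111 1101 0111 = 0x77D7
Convert to decimal digit by digit (value = value*16 + digit):
  7 -> 7
  7*16 + 7 = 119
  119*16 + 13 (D) = 1917
  1917*16 + 7 = 30679
Decimal = 30679

30679


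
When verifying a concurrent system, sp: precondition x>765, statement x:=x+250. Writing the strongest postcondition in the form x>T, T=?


Formula: sp(P, x:=E) = exists old_x. (x = E[old_x/x]) AND P[old_x/x] (old_x is the value of x before the assignment; eliminate old_x by solving x = E[old_x/x] for old_x)
Step 1: Precondition P: x>765, i.e. old_x > 765
Step 2: Assignment gives x = old_x + 250, so old_x = x - 250
Step 3: Substitute into P: x - 250 > 765
Step 4: Simplify: x > 765+250 = 1015

1015


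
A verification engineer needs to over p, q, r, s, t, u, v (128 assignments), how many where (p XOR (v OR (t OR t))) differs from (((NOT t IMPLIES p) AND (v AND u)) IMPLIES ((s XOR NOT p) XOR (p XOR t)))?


F1 = (p XOR (v OR (t OR t)))
F2 = (((NOT t IMPLIES p) AND (v AND u)) IMPLIES ((s XOR NOT p) XOR (p XOR t)))
Evaluate both on each of 128 rows (bits = p,q,r,s,t,u,v):
  row 0 [0000000]: F1=0 F2=1 (differ) -> 1
  row 1 [0000001]: F1=1 F2=1 -> 0
  row 2 [0000010]: F1=0 F2=1 (differ) -> 1
  row 3 [0000011]: F1=1 F2=1 -> 0
  row 4 [0000100]: F1=1 F2=1 -> 0
  (every remaining row is evaluated the same way; all 128 results are listed next)
Full result column, 8 rows per line (p,q,r,s fixed per line; t,u,v runs 000..111 left to right):
  rows 0-7 [p,q,r,s=0000]: 10100001  (ones: 3)
  rows 8-15 [p,q,r,s=0001]: 10100000  (ones: 2)
  rows 16-23 [p,q,r,s=0010]: 10100001  (ones: 3)
  rows 24-31 [p,q,r,s=0011]: 10100000  (ones: 2)
  rows 32-39 [p,q,r,s=0100]: 10100001  (ones: 3)
  rows 40-47 [p,q,r,s=0101]: 10100000  (ones: 2)
  rows 48-55 [p,q,r,s=0110]: 10100001  (ones: 3)
  rows 56-63 [p,q,r,s=0111]: 10100000  (ones: 2)
  rows 64-71 [p,q,r,s=1000]: 01011110  (ones: 5)
  rows 72-79 [p,q,r,s=1001]: 01001111  (ones: 5)
  rows 80-87 [p,q,r,s=1010]: 01011110  (ones: 5)
  rows 88-95 [p,q,r,s=1011]: 01001111  (ones: 5)
  rows 96-103 [p,q,r,s=1100]: 01011110  (ones: 5)
  rows 104-111 [p,q,r,s=1101]: 01001111  (ones: 5)
  rows 112-119 [p,q,r,s=1110]: 01011110  (ones: 5)
  rows 120-127 [p,q,r,s=1111]: 01001111  (ones: 5)
Disagreements = 3+2+3+2+3+2+3+2+5+5+5+5+5+5+5+5 = 60

60


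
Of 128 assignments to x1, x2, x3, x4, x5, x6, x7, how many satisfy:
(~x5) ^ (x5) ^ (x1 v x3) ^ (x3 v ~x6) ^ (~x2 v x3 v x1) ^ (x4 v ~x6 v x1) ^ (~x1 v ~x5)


CNF with 7 clauses over 7 vars (128 assignments).
An assignment satisfies CNF iff every clause has >=1 true literal.
Check each row (bits = x1,x2,x3,x4,x5,x6,x7; clause T/F shown):
  row 0 [0000000]: clauses=TFFTTTT -> 0
  row 1 [0000001]: clauses=TFFTTTT -> 0
  row 2 [0000010]: clauses=TFFFTFT -> 0
  row 3 [0000011]: clauses=TFFFTFT -> 0
  row 4 [0000100]: clauses=FTFTTTT -> 0
  (every remaining row is evaluated the same way; all 128 results are listed next)
Full result column, 8 rows per line (x1,x2,x3,x4 fixed per line; x5,x6,x7 runs 000..111 left to right):
  rows 0-7 [x1,x2,x3,x4=0000]: 00000000  (ones: 0)
  rows 8-15 [x1,x2,x3,x4=0001]: 00000000  (ones: 0)
  rows 16-23 [x1,x2,x3,x4=0010]: 00000000  (ones: 0)
  rows 24-31 [x1,x2,x3,x4=0011]: 00000000  (ones: 0)
  rows 32-39 [x1,x2,x3,x4=0100]: 00000000  (ones: 0)
  rows 40-47 [x1,x2,x3,x4=0101]: 00000000  (ones: 0)
  rows 48-55 [x1,x2,x3,x4=0110]: 00000000  (ones: 0)
  rows 56-63 [x1,x2,x3,x4=0111]: 00000000  (ones: 0)
  rows 64-71 [x1,x2,x3,x4=1000]: 00000000  (ones: 0)
  rows 72-79 [x1,x2,x3,x4=1001]: 00000000  (ones: 0)
  rows 80-87 [x1,x2,x3,x4=1010]: 00000000  (ones: 0)
  rows 88-95 [x1,x2,x3,x4=1011]: 00000000  (ones: 0)
  rows 96-103 [x1,x2,x3,x4=1100]: 00000000  (ones: 0)
  rows 104-111 [x1,x2,x3,x4=1101]: 00000000  (ones: 0)
  rows 112-119 [x1,x2,x3,x4=1110]: 00000000  (ones: 0)
  rows 120-127 [x1,x2,x3,x4=1111]: 00000000  (ones: 0)
Satisfying assignments = 0+0+0+0+0+0+0+0+0+0+0+0+0+0+0+0 = 0

0


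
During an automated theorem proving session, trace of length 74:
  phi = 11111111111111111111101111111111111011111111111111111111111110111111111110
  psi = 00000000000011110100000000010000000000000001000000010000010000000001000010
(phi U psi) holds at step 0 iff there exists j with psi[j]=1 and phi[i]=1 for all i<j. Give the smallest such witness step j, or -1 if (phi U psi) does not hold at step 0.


(phi U psi) at 0: need smallest j with psi[j]=1 and phi[i]=1 for all i in [0,j).
Scan from step 0:
  step 0: phi=1, psi=0 -> continue
  step 1: phi=1, psi=0 -> continue
  step 2: phi=1, psi=0 -> continue
  step 3: phi=1, psi=0 -> continue
  step 12: psi=1 and phi held for [0,12) -> witness found
Witness step = 12

12


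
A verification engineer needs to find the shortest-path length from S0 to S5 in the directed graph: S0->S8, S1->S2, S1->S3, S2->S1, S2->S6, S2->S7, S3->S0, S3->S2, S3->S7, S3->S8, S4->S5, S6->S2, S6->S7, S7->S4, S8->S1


BFS layer-by-layer from S0:
  dist 0: {S0}
  dist 1: {S8}
  dist 2: {S1}
  dist 3: {S2, S3}
  dist 4: {S6, S7}
  dist 5: {S4}
  dist 6: {S5}
  -> S5 reached at distance 6
Shortest path length = 6

6


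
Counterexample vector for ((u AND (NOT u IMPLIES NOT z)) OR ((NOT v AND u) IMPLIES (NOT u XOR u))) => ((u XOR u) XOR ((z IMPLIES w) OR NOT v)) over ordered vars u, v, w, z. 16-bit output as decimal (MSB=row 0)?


F1 = ((u AND (NOT u IMPLIES NOT z)) OR ((NOT v AND u) IMPLIES (NOT u XOR u)))
F2 = ((u XOR u) XOR ((z IMPLIES w) OR NOT v))
Counterexample to F1=>F2 is where F1=1 and F2=0.
Evaluate each row (bits = u,v,w,z, MSB first):
  row 0 [0000]: F1=1 F2=1 -> F1&~F2 -> 0
  row 1 [0001]: F1=1 F2=1 -> F1&~F2 -> 0
  row 2 [0010]: F1=1 F2=1 -> F1&~F2 -> 0
  row 3 [0011]: F1=1 F2=1 -> F1&~F2 -> 0
  row 4 [0100]: F1=1 F2=1 -> F1&~F2 -> 0
  row 5 [0101]: F1=1 F2=0 -> F1&~F2 -> 1
  row 6 [0110]: F1=1 F2=1 -> F1&~F2 -> 0
  row 7 [0111]: F1=1 F2=1 -> F1&~F2 -> 0
  row 8 [1000]: F1=1 F2=1 -> F1&~F2 -> 0
  row 9 [1001]: F1=1 F2=1 -> F1&~F2 -> 0
  row 10 [1010]: F1=1 F2=1 -> F1&~F2 -> 0
  row 11 [1011]: F1=1 F2=1 -> F1&~F2 -> 0
  row 12 [1100]: F1=1 F2=1 -> F1&~F2 -> 0
  row 13 [1101]: F1=1 F2=0 -> F1&~F2 -> 1
  row 14 [1110]: F1=1 F2=1 -> F1&~F2 -> 0
  row 15 [1111]: F1=1 F2=1 -> F1&~F2 -> 0
Full result column, 4 rows per line (u,v fixed per line; w,z runs 00..11 left to right):
  rows 0-3 [u,v=00]: 0000  = hex 0
  rows 4-7 [u,v=01]: 0100  = hex 4
  rows 8-11 [u,v=10]: 0000  = hex 0
  rows 12-15 [u,v=11]: 0100  = hex 4
Counterexample vector (row 0 .. row 15) = 0000010000000100
Output column grouped in 4s = 0000 0100 0000 0100 = 0x0404
Convert to decimal digit by digit (value = value*16 + digit):
  0 -> 0
  0*16 + 4 = 4
  4*16 + 0 = 64
  64*16 + 4 = 1028
Decimal = 1028

1028


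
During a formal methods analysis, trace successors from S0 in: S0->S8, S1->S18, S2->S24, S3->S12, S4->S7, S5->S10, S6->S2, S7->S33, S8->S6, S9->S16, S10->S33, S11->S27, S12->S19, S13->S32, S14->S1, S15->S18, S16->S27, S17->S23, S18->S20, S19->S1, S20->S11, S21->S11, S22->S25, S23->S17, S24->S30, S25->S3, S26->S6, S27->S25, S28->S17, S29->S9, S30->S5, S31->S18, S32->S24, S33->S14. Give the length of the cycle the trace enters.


Trace from S0 until a state repeats:
  S0 -> S8 -> S6 -> S2 -> S24 -> S30 -> S5 -> S10 -> S33 -> S14 -> S1 -> S18 -> S20 -> S11 -> S27 -> S25 -> S3 -> S12 -> S19 -> S1
S1 first seen at step 10, revisited at step 19.
Cycle length = 19 - 10 = 9

9


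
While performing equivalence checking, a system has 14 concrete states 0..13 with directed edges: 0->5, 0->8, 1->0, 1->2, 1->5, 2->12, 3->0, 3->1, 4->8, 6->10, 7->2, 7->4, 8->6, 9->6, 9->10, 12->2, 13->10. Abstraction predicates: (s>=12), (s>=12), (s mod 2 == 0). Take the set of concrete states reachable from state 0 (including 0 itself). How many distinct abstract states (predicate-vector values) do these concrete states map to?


BFS from 0:
Concrete reachable: {0, 5, 6, 8, 10}
Abstract via predicates (s>=12), (s>=12), (s mod 2 == 0):
  (0,0,0) <- {5}
  (0,0,1) <- {0, 6, 8, 10}
Distinct abstract states = 2

2


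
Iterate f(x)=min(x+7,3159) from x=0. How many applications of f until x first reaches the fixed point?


Step 1: x=0, cap=3159, increment=7
Step 2: x grows by 7 each step until capped at 3159; fixed point is x=3159
Step 3: iterations = ceil(3159/7) = 452

452


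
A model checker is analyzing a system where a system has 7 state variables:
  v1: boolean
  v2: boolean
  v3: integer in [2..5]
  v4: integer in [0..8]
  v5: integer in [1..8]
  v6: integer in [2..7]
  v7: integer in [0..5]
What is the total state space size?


State space = product of domain sizes of all variables.
Domain sizes:
  v1 (boolean): 2
  v2 (boolean): 2
  v3 (integer in [2..5]): 4
  v4 (integer in [0..8]): 9
  v5 (integer in [1..8]): 8
  v6 (integer in [2..7]): 6
  v7 (integer in [0..5]): 6
Product = 2 * 2 * 4 * 9 * 8 * 6 * 6 = 41472

41472


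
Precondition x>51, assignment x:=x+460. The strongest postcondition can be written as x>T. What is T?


Formula: sp(P, x:=E) = exists old_x. (x = E[old_x/x]) AND P[old_x/x] (old_x is the value of x before the assignment; eliminate old_x by solving x = E[old_x/x] for old_x)
Step 1: Precondition P: x>51, i.e. old_x > 51
Step 2: Assignment gives x = old_x + 460, so old_x = x - 460
Step 3: Substitute into P: x - 460 > 51
Step 4: Simplify: x > 51+460 = 511

511


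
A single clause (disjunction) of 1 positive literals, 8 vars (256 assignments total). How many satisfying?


Step 1: Total=2^8=256
Step 2: Unsat when all 1 false: 2^7=128
Step 3: Sat=256-128=128

128


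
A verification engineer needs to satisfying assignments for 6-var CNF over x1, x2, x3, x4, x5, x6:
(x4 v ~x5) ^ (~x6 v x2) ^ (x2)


CNF with 3 clauses over 6 vars (64 assignments).
An assignment satisfies CNF iff every clause has >=1 true literal.
Check each row (bits = x1,x2,x3,x4,x5,x6; clause T/F shown):
  row 0 [000000]: clauses=TTF -> 0
  row 1 [000001]: clauses=TFF -> 0
  row 2 [000010]: clauses=FTF -> 0
  row 3 [000011]: clauses=FFF -> 0
  row 4 [000100]: clauses=TTF -> 0
  (every remaining row is evaluated the same way; all 64 results are listed next)
Full result column, 8 rows per line (x1,x2,x3 fixed per line; x4,x5,x6 runs 000..111 left to right):
  rows 0-7 [x1,x2,x3=000]: 00000000  (ones: 0)
  rows 8-15 [x1,x2,x3=001]: 00000000  (ones: 0)
  rows 16-23 [x1,x2,x3=010]: 11001111  (ones: 6)
  rows 24-31 [x1,x2,x3=011]: 11001111  (ones: 6)
  rows 32-39 [x1,x2,x3=100]: 00000000  (ones: 0)
  rows 40-47 [x1,x2,x3=101]: 00000000  (ones: 0)
  rows 48-55 [x1,x2,x3=110]: 11001111  (ones: 6)
  rows 56-63 [x1,x2,x3=111]: 11001111  (ones: 6)
Satisfying assignments = 0+0+6+6+0+0+6+6 = 24

24


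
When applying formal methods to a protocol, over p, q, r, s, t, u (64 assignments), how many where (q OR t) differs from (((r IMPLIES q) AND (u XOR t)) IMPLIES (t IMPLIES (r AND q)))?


F1 = (q OR t)
F2 = (((r IMPLIES q) AND (u XOR t)) IMPLIES (t IMPLIES (r AND q)))
Evaluate both on each of 64 rows (bits = p,q,r,s,t,u):
  row 0 [000000]: F1=0 F2=1 (differ) -> 1
  row 1 [000001]: F1=0 F2=1 (differ) -> 1
  row 2 [000010]: F1=1 F2=0 (differ) -> 1
  row 3 [000011]: F1=1 F2=1 -> 0
  row 4 [000100]: F1=0 F2=1 (differ) -> 1
  (every remaining row is evaluated the same way; all 64 results are listed next)
Full result column, 8 rows per line (p,q,r fixed per line; s,t,u runs 000..111 left to right):
  rows 0-7 [p,q,r=000]: 11101110  (ones: 6)
  rows 8-15 [p,q,r=001]: 11001100  (ones: 4)
  rows 16-23 [p,q,r=010]: 00100010  (ones: 2)
  rows 24-31 [p,q,r=011]: 00000000  (ones: 0)
  rows 32-39 [p,q,r=100]: 11101110  (ones: 6)
  rows 40-47 [p,q,r=101]: 11001100  (ones: 4)
  rows 48-55 [p,q,r=110]: 00100010  (ones: 2)
  rows 56-63 [p,q,r=111]: 00000000  (ones: 0)
Disagreements = 6+4+2+0+6+4+2+0 = 24

24


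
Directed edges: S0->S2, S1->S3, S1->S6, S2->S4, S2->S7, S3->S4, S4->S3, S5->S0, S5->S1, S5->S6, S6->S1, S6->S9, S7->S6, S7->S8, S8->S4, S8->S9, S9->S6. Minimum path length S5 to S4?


BFS layer-by-layer from S5:
  dist 0: {S5}
  dist 1: {S0, S1, S6}
  dist 2: {S2, S3, S9}
  dist 3: {S4, S7}
  -> S4 reached at distance 3
Shortest path length = 3

3


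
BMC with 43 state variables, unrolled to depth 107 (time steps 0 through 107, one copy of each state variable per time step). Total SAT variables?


BMC unrolls to depth k, creating one copy of each state var for steps 0..k.
Step count = 107 + 1 = 108 (steps 0 through 107)
Vars per step = 43
Total = 43 * 108 = 4644

4644


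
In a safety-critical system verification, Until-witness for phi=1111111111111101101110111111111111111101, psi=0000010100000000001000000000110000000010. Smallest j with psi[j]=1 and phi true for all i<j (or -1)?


(phi U psi) at 0: need smallest j with psi[j]=1 and phi[i]=1 for all i in [0,j).
Scan from step 0:
  step 0: phi=1, psi=0 -> continue
  step 1: phi=1, psi=0 -> continue
  step 2: phi=1, psi=0 -> continue
  step 3: phi=1, psi=0 -> continue
  step 5: psi=1 and phi held for [0,5) -> witness found
Witness step = 5

5


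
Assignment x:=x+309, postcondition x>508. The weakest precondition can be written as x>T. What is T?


Formula: wp(x:=E, P) = P[E/x] (substitute E for x in postcondition)
Step 1: Postcondition: x>508
Step 2: Substitute x+309 for x: x+309>508
Step 3: Solve for x: x > 508-309 = 199

199


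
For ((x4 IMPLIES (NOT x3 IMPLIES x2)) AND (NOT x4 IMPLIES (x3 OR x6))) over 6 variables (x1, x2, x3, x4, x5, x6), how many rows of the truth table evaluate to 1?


Formula: ((x4 IMPLIES (NOT x3 IMPLIES x2)) AND (NOT x4 IMPLIES (x3 OR x6))) over 6 vars (64 rows)
Evaluate each row (x1, x2, x3, x4, x5, x6 as bits, MSB first):
  row 0 [000000]: ((0 IMPLIES (NOT 0 IMPLIES 0)) AND (NOT 0 IMPLIES (0 OR 0))) -> 0
  row 1 [000001]: ((0 IMPLIES (NOT 0 IMPLIES 0)) AND (NOT 0 IMPLIES (0 OR 1))) -> 1
  row 2 [000010]: ((0 IMPLIES (NOT 0 IMPLIES 0)) AND (NOT 0 IMPLIES (0 OR 0))) -> 0
  row 3 [000011]: ((0 IMPLIES (NOT 0 IMPLIES 0)) AND (NOT 0 IMPLIES (0 OR 1))) -> 1
  row 4 [000100]: ((1 IMPLIES (NOT 0 IMPLIES 0)) AND (NOT 1 IMPLIES (0 OR 0))) -> 0
  (every remaining row is evaluated the same way; all 64 results are listed next)
Full result column, 8 rows per line (x1,x2,x3 fixed per line; x4,x5,x6 runs 000..111 left to right):
  rows 0-7 [x1,x2,x3=000]: 01010000  (ones: 2)
  rows 8-15 [x1,x2,x3=001]: 11111111  (ones: 8)
  rows 16-23 [x1,x2,x3=010]: 01011111  (ones: 6)
  rows 24-31 [x1,x2,x3=011]: 11111111  (ones: 8)
  rows 32-39 [x1,x2,x3=100]: 01010000  (ones: 2)
  rows 40-47 [x1,x2,x3=101]: 11111111  (ones: 8)
  rows 48-55 [x1,x2,x3=110]: 01011111  (ones: 6)
  rows 56-63 [x1,x2,x3=111]: 11111111  (ones: 8)
Count of 1-rows = 2+8+6+8+2+8+6+8 = 48

48


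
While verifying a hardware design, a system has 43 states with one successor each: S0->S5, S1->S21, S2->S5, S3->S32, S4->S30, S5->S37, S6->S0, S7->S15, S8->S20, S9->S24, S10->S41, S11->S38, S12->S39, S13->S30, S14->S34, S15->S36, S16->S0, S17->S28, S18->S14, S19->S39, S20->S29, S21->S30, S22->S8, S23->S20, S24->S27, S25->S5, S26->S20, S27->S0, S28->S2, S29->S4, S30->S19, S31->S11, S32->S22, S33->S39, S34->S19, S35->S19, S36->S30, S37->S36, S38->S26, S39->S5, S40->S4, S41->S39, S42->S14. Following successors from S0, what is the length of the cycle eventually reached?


Trace from S0 until a state repeats:
  S0 -> S5 -> S37 -> S36 -> S30 -> S19 -> S39 -> S5
S5 first seen at step 1, revisited at step 7.
Cycle length = 7 - 1 = 6

6


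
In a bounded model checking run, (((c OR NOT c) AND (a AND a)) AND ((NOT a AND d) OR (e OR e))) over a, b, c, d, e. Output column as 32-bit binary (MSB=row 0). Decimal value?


Formula: (((c OR NOT c) AND (a AND a)) AND ((NOT a AND d) OR (e OR e))) over a, b, c, d, e (32 rows)
Evaluate each row (bits = a,b,c,d,e, MSB first):
  row 0 [00000]: (((0 OR NOT 0) AND (0 AND 0)) AND ((NOT 0 AND 0) OR (0 OR 0))) -> 0
  row 1 [00001]: (((0 OR NOT 0) AND (0 AND 0)) AND ((NOT 0 AND 0) OR (1 OR 1))) -> 0
  row 2 [00010]: (((0 OR NOT 0) AND (0 AND 0)) AND ((NOT 0 AND 1) OR (0 OR 0))) -> 0
  row 3 [00011]: (((0 OR NOT 0) AND (0 AND 0)) AND ((NOT 0 AND 1) OR (1 OR 1))) -> 0
  row 4 [00100]: (((1 OR NOT 1) AND (0 AND 0)) AND ((NOT 0 AND 0) OR (0 OR 0))) -> 0
  row 5 [00101]: (((1 OR NOT 1) AND (0 AND 0)) AND ((NOT 0 AND 0) OR (1 OR 1))) -> 0
  row 6 [00110]: (((1 OR NOT 1) AND (0 AND 0)) AND ((NOT 0 AND 1) OR (0 OR 0))) -> 0
  row 7 [00111]: (((1 OR NOT 1) AND (0 AND 0)) AND ((NOT 0 AND 1) OR (1 OR 1))) -> 0
  row 8 [01000]: (((0 OR NOT 0) AND (0 AND 0)) AND ((NOT 0 AND 0) OR (0 OR 0))) -> 0
  row 9 [01001]: (((0 OR NOT 0) AND (0 AND 0)) AND ((NOT 0 AND 0) OR (1 OR 1))) -> 0
  row 10 [01010]: (((0 OR NOT 0) AND (0 AND 0)) AND ((NOT 0 AND 1) OR (0 OR 0))) -> 0
  row 11 [01011]: (((0 OR NOT 0) AND (0 AND 0)) AND ((NOT 0 AND 1) OR (1 OR 1))) -> 0
  row 12 [01100]: (((1 OR NOT 1) AND (0 AND 0)) AND ((NOT 0 AND 0) OR (0 OR 0))) -> 0
  row 13 [01101]: (((1 OR NOT 1) AND (0 AND 0)) AND ((NOT 0 AND 0) OR (1 OR 1))) -> 0
  row 14 [01110]: (((1 OR NOT 1) AND (0 AND 0)) AND ((NOT 0 AND 1) OR (0 OR 0))) -> 0
  row 15 [01111]: (((1 OR NOT 1) AND (0 AND 0)) AND ((NOT 0 AND 1) OR (1 OR 1))) -> 0
  row 16 [10000]: (((0 OR NOT 0) AND (1 AND 1)) AND ((NOT 1 AND 0) OR (0 OR 0))) -> 0
  row 17 [10001]: (((0 OR NOT 0) AND (1 AND 1)) AND ((NOT 1 AND 0) OR (1 OR 1))) -> 1
  row 18 [10010]: (((0 OR NOT 0) AND (1 AND 1)) AND ((NOT 1 AND 1) OR (0 OR 0))) -> 0
  row 19 [10011]: (((0 OR NOT 0) AND (1 AND 1)) AND ((NOT 1 AND 1) OR (1 OR 1))) -> 1
  row 20 [10100]: (((1 OR NOT 1) AND (1 AND 1)) AND ((NOT 1 AND 0) OR (0 OR 0))) -> 0
  row 21 [10101]: (((1 OR NOT 1) AND (1 AND 1)) AND ((NOT 1 AND 0) OR (1 OR 1))) -> 1
  row 22 [10110]: (((1 OR NOT 1) AND (1 AND 1)) AND ((NOT 1 AND 1) OR (0 OR 0))) -> 0
  row 23 [10111]: (((1 OR NOT 1) AND (1 AND 1)) AND ((NOT 1 AND 1) OR (1 OR 1))) -> 1
  row 24 [11000]: (((0 OR NOT 0) AND (1 AND 1)) AND ((NOT 1 AND 0) OR (0 OR 0))) -> 0
  row 25 [11001]: (((0 OR NOT 0) AND (1 AND 1)) AND ((NOT 1 AND 0) OR (1 OR 1))) -> 1
  row 26 [11010]: (((0 OR NOT 0) AND (1 AND 1)) AND ((NOT 1 AND 1) OR (0 OR 0))) -> 0
  row 27 [11011]: (((0 OR NOT 0) AND (1 AND 1)) AND ((NOT 1 AND 1) OR (1 OR 1))) -> 1
  row 28 [11100]: (((1 OR NOT 1) AND (1 AND 1)) AND ((NOT 1 AND 0) OR (0 OR 0))) -> 0
  row 29 [11101]: (((1 OR NOT 1) AND (1 AND 1)) AND ((NOT 1 AND 0) OR (1 OR 1))) -> 1
  row 30 [11110]: (((1 OR NOT 1) AND (1 AND 1)) AND ((NOT 1 AND 1) OR (0 OR 0))) -> 0
  row 31 [11111]: (((1 OR NOT 1) AND (1 AND 1)) AND ((NOT 1 AND 1) OR (1 OR 1))) -> 1
Full result column, 4 rows per line (a,b,c fixed per line; d,e runs 00..11 left to right):
  rows 0-3 [a,b,c=000]: 0000  = hex 0
  rows 4-7 [a,b,c=001]: 0000  = hex 0
  rows 8-11 [a,b,c=010]: 0000  = hex 0
  rows 12-15 [a,b,c=011]: 0000  = hex 0
  rows 16-19 [a,b,c=100]: 0101  = hex 5
  rows 20-23 [a,b,c=101]: 0101  = hex 5
  rows 24-27 [a,b,c=110]: 0101  = hex 5
  rows 28-31 [a,b,c=111]: 0101  = hex 5
Output column (row 0 .. row 31) = 00000000000000000101010101010101
Output column grouped in 4s = 0000 0000 0000 0000 0101 0101 0101 0101 = 0x00005555
Convert to decimal digit by digit (value = value*16 + digit):
  0 -> 0
  0*16 + 0 = 0
  0*16 + 0 = 0
  0*16 + 0 = 0
  0*16 + 5 = 5
  5*16 + 5 = 85
  85*16 + 5 = 1365
  1365*16 + 5 = 21845
Decimal = 21845

21845


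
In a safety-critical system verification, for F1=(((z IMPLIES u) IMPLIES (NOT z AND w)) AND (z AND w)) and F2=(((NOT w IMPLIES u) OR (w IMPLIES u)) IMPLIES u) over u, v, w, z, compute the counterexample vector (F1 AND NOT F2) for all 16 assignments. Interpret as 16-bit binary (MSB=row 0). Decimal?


F1 = (((z IMPLIES u) IMPLIES (NOT z AND w)) AND (z AND w))
F2 = (((NOT w IMPLIES u) OR (w IMPLIES u)) IMPLIES u)
Counterexample to F1=>F2 is where F1=1 and F2=0.
Evaluate each row (bits = u,v,w,z, MSB first):
  row 0 [0000]: F1=0 F2=0 -> F1&~F2 -> 0
  row 1 [0001]: F1=0 F2=0 -> F1&~F2 -> 0
  row 2 [0010]: F1=0 F2=0 -> F1&~F2 -> 0
  row 3 [0011]: F1=1 F2=0 -> F1&~F2 -> 1
  row 4 [0100]: F1=0 F2=0 -> F1&~F2 -> 0
  row 5 [0101]: F1=0 F2=0 -> F1&~F2 -> 0
  row 6 [0110]: F1=0 F2=0 -> F1&~F2 -> 0
  row 7 [0111]: F1=1 F2=0 -> F1&~F2 -> 1
  row 8 [1000]: F1=0 F2=1 -> F1&~F2 -> 0
  row 9 [1001]: F1=0 F2=1 -> F1&~F2 -> 0
  row 10 [1010]: F1=0 F2=1 -> F1&~F2 -> 0
  row 11 [1011]: F1=0 F2=1 -> F1&~F2 -> 0
  row 12 [1100]: F1=0 F2=1 -> F1&~F2 -> 0
  row 13 [1101]: F1=0 F2=1 -> F1&~F2 -> 0
  row 14 [1110]: F1=0 F2=1 -> F1&~F2 -> 0
  row 15 [1111]: F1=0 F2=1 -> F1&~F2 -> 0
Full result column, 4 rows per line (u,v fixed per line; w,z runs 00..11 left to right):
  rows 0-3 [u,v=00]: 0001  = hex 1
  rows 4-7 [u,v=01]: 0001  = hex 1
  rows 8-11 [u,v=10]: 0000  = hex 0
  rows 12-15 [u,v=11]: 0000  = hex 0
Counterexample vector (row 0 .. row 15) = 0001000100000000
Output column grouped in 4s = 0001 0001 0000 0000 = 0x1100
Convert to decimal digit by digit (value = value*16 + digit):
  1 -> 1
  1*16 + 1 = 17
  17*16 + 0 = 272
  272*16 + 0 = 4352
Decimal = 4352

4352


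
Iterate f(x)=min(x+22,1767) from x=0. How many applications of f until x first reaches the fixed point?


Step 1: x=0, cap=1767, increment=22
Step 2: x grows by 22 each step until capped at 1767; fixed point is x=1767
Step 3: iterations = ceil(1767/22) = 81

81


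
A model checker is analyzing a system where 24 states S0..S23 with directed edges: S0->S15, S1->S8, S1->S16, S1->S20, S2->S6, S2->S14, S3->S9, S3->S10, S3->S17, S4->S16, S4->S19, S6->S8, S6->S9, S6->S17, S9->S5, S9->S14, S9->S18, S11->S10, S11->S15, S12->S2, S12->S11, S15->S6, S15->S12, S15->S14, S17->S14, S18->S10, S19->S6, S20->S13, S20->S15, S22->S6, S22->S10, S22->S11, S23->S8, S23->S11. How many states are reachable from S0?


BFS from S0:
  layer 0: {S0}
  layer 1: {S15}
  layer 2: {S6, S12, S14}
  layer 3: {S2, S8, S9, S11, S17}
  layer 4: {S5, S10, S18}
Reachable set: {S0, S2, S5, S6, S8, S9, S10, S11, S12, S14, S15, S17, S18}
Count = 13

13


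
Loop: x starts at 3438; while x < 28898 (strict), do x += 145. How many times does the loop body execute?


Step 1: x goes from 3438 toward 28898 by 145; the body runs while x<28898, so iterations = ceil((bound-start)/step)
Step 2: Distance=25460
Step 3: ceil(25460/145)=176

176


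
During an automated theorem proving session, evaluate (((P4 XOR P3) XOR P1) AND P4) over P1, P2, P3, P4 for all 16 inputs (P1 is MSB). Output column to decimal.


Formula: (((P4 XOR P3) XOR P1) AND P4) over P1, P2, P3, P4 (16 rows)
Evaluate each row (bits = P1,P2,P3,P4, MSB first):
  row 0 [0000]: (((0 XOR 0) XOR 0) AND 0) -> 0
  row 1 [0001]: (((1 XOR 0) XOR 0) AND 1) -> 1
  row 2 [0010]: (((0 XOR 1) XOR 0) AND 0) -> 0
  row 3 [0011]: (((1 XOR 1) XOR 0) AND 1) -> 0
  row 4 [0100]: (((0 XOR 0) XOR 0) AND 0) -> 0
  row 5 [0101]: (((1 XOR 0) XOR 0) AND 1) -> 1
  row 6 [0110]: (((0 XOR 1) XOR 0) AND 0) -> 0
  row 7 [0111]: (((1 XOR 1) XOR 0) AND 1) -> 0
  row 8 [1000]: (((0 XOR 0) XOR 1) AND 0) -> 0
  row 9 [1001]: (((1 XOR 0) XOR 1) AND 1) -> 0
  row 10 [1010]: (((0 XOR 1) XOR 1) AND 0) -> 0
  row 11 [1011]: (((1 XOR 1) XOR 1) AND 1) -> 1
  row 12 [1100]: (((0 XOR 0) XOR 1) AND 0) -> 0
  row 13 [1101]: (((1 XOR 0) XOR 1) AND 1) -> 0
  row 14 [1110]: (((0 XOR 1) XOR 1) AND 0) -> 0
  row 15 [1111]: (((1 XOR 1) XOR 1) AND 1) -> 1
Full result column, 4 rows per line (P1,P2 fixed per line; P3,P4 runs 00..11 left to right):
  rows 0-3 [P1,P2=00]: 0100  = hex 4
  rows 4-7 [P1,P2=01]: 0100  = hex 4
  rows 8-11 [P1,P2=10]: 0001  = hex 1
  rows 12-15 [P1,P2=11]: 0001  = hex 1
Output column (row 0 .. row 15) = 0100010000010001
Output column grouped in 4s = 0100 0100 0001 0001 = 0x4411
Convert to decimal digit by digit (value = value*16 + digit):
  4 -> 4
  4*16 + 4 = 68
  68*16 + 1 = 1089
  1089*16 + 1 = 17425
Decimal = 17425

17425


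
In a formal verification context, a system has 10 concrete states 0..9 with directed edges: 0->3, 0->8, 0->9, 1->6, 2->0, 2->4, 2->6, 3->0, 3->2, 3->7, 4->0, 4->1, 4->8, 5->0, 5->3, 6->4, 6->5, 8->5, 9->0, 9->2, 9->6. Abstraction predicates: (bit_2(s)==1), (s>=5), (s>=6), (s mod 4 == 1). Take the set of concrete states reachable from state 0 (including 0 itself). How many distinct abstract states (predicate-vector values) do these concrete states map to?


BFS from 0:
Concrete reachable: {0, 1, 2, 3, 4, 5, 6, 7, 8, 9}
Abstract via predicates (bit_2(s)==1), (s>=5), (s>=6), (s mod 4 == 1):
  (0,0,0,0) <- {0, 2, 3}
  (0,0,0,1) <- {1}
  (0,1,1,0) <- {8}
  (0,1,1,1) <- {9}
  (1,0,0,0) <- {4}
  (1,1,0,1) <- {5}
  (1,1,1,0) <- {6, 7}
Distinct abstract states = 7

7


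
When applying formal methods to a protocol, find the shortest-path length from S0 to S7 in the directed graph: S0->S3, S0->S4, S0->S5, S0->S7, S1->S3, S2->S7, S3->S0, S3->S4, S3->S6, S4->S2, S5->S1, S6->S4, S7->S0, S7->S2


BFS layer-by-layer from S0:
  dist 0: {S0}
  dist 1: {S3, S4, S5, S7}
  -> S7 reached at distance 1
Shortest path length = 1

1


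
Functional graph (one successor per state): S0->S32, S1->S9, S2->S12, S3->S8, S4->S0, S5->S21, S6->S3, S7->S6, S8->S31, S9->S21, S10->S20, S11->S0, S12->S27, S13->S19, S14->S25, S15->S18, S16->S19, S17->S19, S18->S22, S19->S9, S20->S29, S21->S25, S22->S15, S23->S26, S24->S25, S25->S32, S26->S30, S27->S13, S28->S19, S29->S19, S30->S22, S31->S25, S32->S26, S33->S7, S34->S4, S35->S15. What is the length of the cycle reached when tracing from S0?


Trace from S0 until a state repeats:
  S0 -> S32 -> S26 -> S30 -> S22 -> S15 -> S18 -> S22
S22 first seen at step 4, revisited at step 7.
Cycle length = 7 - 4 = 3

3


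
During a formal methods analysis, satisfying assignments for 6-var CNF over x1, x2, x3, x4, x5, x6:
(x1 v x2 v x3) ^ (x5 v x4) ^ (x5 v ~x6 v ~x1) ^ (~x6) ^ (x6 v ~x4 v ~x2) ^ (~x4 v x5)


CNF with 6 clauses over 6 vars (64 assignments).
An assignment satisfies CNF iff every clause has >=1 true literal.
Check each row (bits = x1,x2,x3,x4,x5,x6; clause T/F shown):
  row 0 [000000]: clauses=FFTTTT -> 0
  row 1 [000001]: clauses=FFTFTT -> 0
  row 2 [000010]: clauses=FTTTTT -> 0
  row 3 [000011]: clauses=FTTFTT -> 0
  row 4 [000100]: clauses=FTTTTF -> 0
  (every remaining row is evaluated the same way; all 64 results are listed next)
Full result column, 8 rows per line (x1,x2,x3 fixed per line; x4,x5,x6 runs 000..111 left to right):
  rows 0-7 [x1,x2,x3=000]: 00000000  (ones: 0)
  rows 8-15 [x1,x2,x3=001]: 00100010  (ones: 2)
  rows 16-23 [x1,x2,x3=010]: 00100000  (ones: 1)
  rows 24-31 [x1,x2,x3=011]: 00100000  (ones: 1)
  rows 32-39 [x1,x2,x3=100]: 00100010  (ones: 2)
  rows 40-47 [x1,x2,x3=101]: 00100010  (ones: 2)
  rows 48-55 [x1,x2,x3=110]: 00100000  (ones: 1)
  rows 56-63 [x1,x2,x3=111]: 00100000  (ones: 1)
Satisfying assignments = 0+2+1+1+2+2+1+1 = 10

10


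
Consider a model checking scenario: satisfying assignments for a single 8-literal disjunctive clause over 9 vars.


Step 1: Total=2^9=512
Step 2: Unsat when all 8 false: 2^1=2
Step 3: Sat=512-2=510

510


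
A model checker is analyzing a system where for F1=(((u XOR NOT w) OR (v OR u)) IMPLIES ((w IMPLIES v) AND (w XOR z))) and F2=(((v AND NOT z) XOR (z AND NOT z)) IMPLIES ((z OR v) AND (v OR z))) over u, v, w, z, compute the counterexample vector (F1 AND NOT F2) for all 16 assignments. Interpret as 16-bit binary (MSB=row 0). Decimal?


F1 = (((u XOR NOT w) OR (v OR u)) IMPLIES ((w IMPLIES v) AND (w XOR z)))
F2 = (((v AND NOT z) XOR (z AND NOT z)) IMPLIES ((z OR v) AND (v OR z)))
Counterexample to F1=>F2 is where F1=1 and F2=0.
Evaluate each row (bits = u,v,w,z, MSB first):
  row 0 [0000]: F1=0 F2=1 -> F1&~F2 -> 0
  row 1 [0001]: F1=1 F2=1 -> F1&~F2 -> 0
  row 2 [0010]: F1=1 F2=1 -> F1&~F2 -> 0
  row 3 [0011]: F1=1 F2=1 -> F1&~F2 -> 0
  row 4 [0100]: F1=0 F2=1 -> F1&~F2 -> 0
  row 5 [0101]: F1=1 F2=1 -> F1&~F2 -> 0
  row 6 [0110]: F1=1 F2=1 -> F1&~F2 -> 0
  row 7 [0111]: F1=0 F2=1 -> F1&~F2 -> 0
  row 8 [1000]: F1=0 F2=1 -> F1&~F2 -> 0
  row 9 [1001]: F1=1 F2=1 -> F1&~F2 -> 0
  row 10 [1010]: F1=0 F2=1 -> F1&~F2 -> 0
  row 11 [1011]: F1=0 F2=1 -> F1&~F2 -> 0
  row 12 [1100]: F1=0 F2=1 -> F1&~F2 -> 0
  row 13 [1101]: F1=1 F2=1 -> F1&~F2 -> 0
  row 14 [1110]: F1=1 F2=1 -> F1&~F2 -> 0
  row 15 [1111]: F1=0 F2=1 -> F1&~F2 -> 0
Full result column, 4 rows per line (u,v fixed per line; w,z runs 00..11 left to right):
  rows 0-3 [u,v=00]: 0000  = hex 0
  rows 4-7 [u,v=01]: 0000  = hex 0
  rows 8-11 [u,v=10]: 0000  = hex 0
  rows 12-15 [u,v=11]: 0000  = hex 0
Counterexample vector (row 0 .. row 15) = 0000000000000000
Output column grouped in 4s = 0000 0000 0000 0000 = 0x0000
Convert to decimal digit by digit (value = value*16 + digit):
  0 -> 0
  0*16 + 0 = 0
  0*16 + 0 = 0
  0*16 + 0 = 0
Decimal = 0

0


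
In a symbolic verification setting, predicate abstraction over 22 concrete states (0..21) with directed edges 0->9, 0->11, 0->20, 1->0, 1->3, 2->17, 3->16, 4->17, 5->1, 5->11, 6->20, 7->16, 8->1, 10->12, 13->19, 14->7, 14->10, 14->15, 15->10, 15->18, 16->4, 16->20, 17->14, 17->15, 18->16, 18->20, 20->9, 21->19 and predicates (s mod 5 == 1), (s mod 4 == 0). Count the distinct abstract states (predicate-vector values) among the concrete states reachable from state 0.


BFS from 0:
Concrete reachable: {0, 9, 11, 20}
Abstract via predicates (s mod 5 == 1), (s mod 4 == 0):
  (0,0) <- {9}
  (0,1) <- {0, 20}
  (1,0) <- {11}
Distinct abstract states = 3

3
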